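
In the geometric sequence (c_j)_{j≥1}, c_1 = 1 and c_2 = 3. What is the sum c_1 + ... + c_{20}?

Common ratio r = 3.
c_j = 1·3^(j-1).
S = 1·(3^20 - 1)/(3 - 1) = 1·(3486784401 - 1)/(2) = 1743392200.

1743392200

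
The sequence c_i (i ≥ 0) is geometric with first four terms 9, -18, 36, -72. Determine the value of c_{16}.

589824

Common ratio r = -2.
c_i = 9·(-2)^(i-0).
c_{16} = 9·(-2)^16 = 589824.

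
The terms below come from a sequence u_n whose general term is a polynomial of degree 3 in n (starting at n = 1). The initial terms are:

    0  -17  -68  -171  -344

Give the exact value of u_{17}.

1st diffs: -17, -51, -103, -173.
2nd diffs: -34, -52, -70.
3rd diffs: -18, -18 (constant).
Newton forward-difference form: u_n = (-17)·C(n-1,1) + (-34)·C(n-1,2) + (-18)·C(n-1,3).
At n = 17: n-1 = 16, so u_{17} = -272 - 4080 - 10080 = -14432.

-14432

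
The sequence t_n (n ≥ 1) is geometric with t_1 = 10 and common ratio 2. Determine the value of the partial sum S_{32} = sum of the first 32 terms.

42949672950

t_n = 10·2^(n-1).
S = 10·(2^32 - 1)/(2 - 1) = 10·(4294967296 - 1)/(1) = 42949672950.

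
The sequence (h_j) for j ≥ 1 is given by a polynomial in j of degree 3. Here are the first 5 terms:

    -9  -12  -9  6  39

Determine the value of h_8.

306

1st diffs: -3, 3, 15, 33.
2nd diffs: 6, 12, 18.
3rd diffs: 6, 6 (constant).
Newton forward-difference form: h_j = -9 + (-3)·C(j-1,1) + 6·C(j-1,2) + 6·C(j-1,3).
At j = 8: j-1 = 7, so h_8 = -9 - 21 + 126 + 210 = 306.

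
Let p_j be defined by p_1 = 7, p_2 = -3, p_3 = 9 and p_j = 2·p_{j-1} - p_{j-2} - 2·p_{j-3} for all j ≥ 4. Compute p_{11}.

73

Compute successive terms:
p_4 = 7; p_5 = 11; p_6 = -3; p_7 = -31; p_8 = -81; p_9 = -125; p_{10} = -107; p_{11} = 73.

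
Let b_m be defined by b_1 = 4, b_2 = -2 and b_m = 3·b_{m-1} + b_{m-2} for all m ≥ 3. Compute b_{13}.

-368636

Iterate the recurrence:
b_3 = -2;  b_4 = -8;  b_5 = -26;  …;  b_{10} = -10232;  b_{11} = -33794;  b_{12} = -111614;  b_{13} = -368636.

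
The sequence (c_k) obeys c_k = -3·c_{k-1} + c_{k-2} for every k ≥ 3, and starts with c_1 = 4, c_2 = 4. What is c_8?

Applying the relation repeatedly:
c_3 = -8  c_4 = 28  c_5 = -92  c_6 = 304  c_7 = -1004  c_8 = 3316.

3316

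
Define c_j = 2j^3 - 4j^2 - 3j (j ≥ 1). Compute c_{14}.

c_{14} = 2·14^3 - 4·14^2 - 3·14 = 4662.

4662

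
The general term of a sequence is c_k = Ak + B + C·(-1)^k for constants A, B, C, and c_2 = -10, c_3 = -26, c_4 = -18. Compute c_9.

Plug in k = 2, 3, 4: 2A + B + C = -10; 3A + B - C = -26; 4A + B + C = -18.
Subtracting the first from the second: A - 2C = -16.
Subtracting the second from the third: A + 2C = 8.
Solving: C = 6, A = -4, then B = -8.
Hence c_9 = -4·9 + (-8) + 6·(-1) = -50.

-50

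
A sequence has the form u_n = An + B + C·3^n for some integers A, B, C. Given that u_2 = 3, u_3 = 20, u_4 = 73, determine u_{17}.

The three given values yield: 2A + B + 9C = 3; 3A + B + 27C = 20; 4A + B + 81C = 73.
Subtracting the first from the second: A + 18C = 17.
Subtracting the second from the third: A + 54C = 53.
Solving: C = 1, A = -1, then B = -4.
Hence u_{17} = -1·17 + (-4) + 1·129140163 = 129140142.

129140142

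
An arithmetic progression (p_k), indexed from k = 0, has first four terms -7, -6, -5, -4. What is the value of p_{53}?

Common difference d = 1.
p_k = -7 + (k - 0)·1.
p_{53} = -7 + 53·1 = 46.

46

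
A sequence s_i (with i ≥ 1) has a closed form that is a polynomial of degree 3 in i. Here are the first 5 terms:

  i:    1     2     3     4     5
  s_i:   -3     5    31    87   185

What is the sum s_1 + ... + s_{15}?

1st diffs: 8, 26, 56, 98.
2nd diffs: 18, 30, 42.
3rd diffs: 12, 12 (constant).
So s_i = 2i^3 - 3i^2 + 3i - 5.
Continuing: …, 337, 555, 851, 1237, …, s_{15} = 6115.
Summing i = 1..15 (15 terms) gives 25365.

25365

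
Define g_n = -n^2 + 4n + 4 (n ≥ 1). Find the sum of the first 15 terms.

Over n = 1..15: Σn = 120, Σn² = 1240.
Total = (-1)·1240 + (4)·120 + (4)·15 = -700.

-700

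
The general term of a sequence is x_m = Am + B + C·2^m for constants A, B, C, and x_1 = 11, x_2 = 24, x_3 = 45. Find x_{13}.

The three given values yield: A + B + 2C = 11; 2A + B + 4C = 24; 3A + B + 8C = 45.
Subtracting the first from the second: A + 2C = 13.
Subtracting the second from the third: A + 4C = 21.
Solving: C = 4, A = 5, then B = -2.
So x_m = 5·m + (-2) + 4·2^m; at m=13 this is 32831.

32831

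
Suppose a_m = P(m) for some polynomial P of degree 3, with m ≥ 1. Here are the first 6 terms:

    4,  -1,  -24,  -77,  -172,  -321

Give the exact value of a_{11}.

1st diffs: -5, -23, -53, -95, -149.
2nd diffs: -18, -30, -42, -54.
3rd diffs: -12, -12, -12 (constant).
Newton forward-difference form: a_m = 4 + (-5)·C(m-1,1) + (-18)·C(m-1,2) + (-12)·C(m-1,3).
At m = 11: m-1 = 10, so a_{11} = 4 - 50 - 810 - 1440 = -2296.

-2296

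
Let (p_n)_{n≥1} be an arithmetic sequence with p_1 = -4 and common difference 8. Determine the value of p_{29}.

220

p_n = -4 + (n - 1)·8.
p_{29} = -4 + 28·8 = 220.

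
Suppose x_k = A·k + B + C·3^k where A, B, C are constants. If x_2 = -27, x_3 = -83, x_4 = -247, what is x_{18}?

-1162261499

The three given values yield: 2A + B + 9C = -27; 3A + B + 27C = -83; 4A + B + 81C = -247.
Subtracting the first from the second: A + 18C = -56.
Subtracting the second from the third: A + 54C = -164.
Solving: C = -3, A = -2, then B = 4.
Hence x_{18} = -2·18 + 4 + (-3)·387420489 = -1162261499.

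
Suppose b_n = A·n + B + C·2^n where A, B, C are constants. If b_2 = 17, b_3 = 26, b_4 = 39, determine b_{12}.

At n = 2, 3, 4: 2A + B + 4C = 17; 3A + B + 8C = 26; 4A + B + 16C = 39.
Subtracting the first from the second: A + 4C = 9.
Subtracting the second from the third: A + 8C = 13.
Solving: C = 1, A = 5, then B = 3.
Hence b_{12} = 5·12 + 3 + 1·4096 = 4159.

4159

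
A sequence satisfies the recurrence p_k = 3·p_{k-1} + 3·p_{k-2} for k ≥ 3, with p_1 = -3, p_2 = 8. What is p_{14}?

Iterate the recurrence:
p_3 = 15; p_4 = 69; p_5 = 252; …; p_{11} = 753300; p_{12} = 2855979; p_{13} = 10827837; p_{14} = 41051448.

41051448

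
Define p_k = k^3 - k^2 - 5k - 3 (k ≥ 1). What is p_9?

600

p_9 = 1·9^3 - 1·9^2 - 5·9 - 3 = 600.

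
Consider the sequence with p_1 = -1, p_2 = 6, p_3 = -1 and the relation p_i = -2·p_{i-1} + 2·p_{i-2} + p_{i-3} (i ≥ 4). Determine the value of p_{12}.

21181

p_4 = 13;  p_5 = -22;  p_6 = 69;  p_7 = -169;  p_8 = 454;  p_9 = -1177;  p_{10} = 3093;  p_{11} = -8086;  p_{12} = 21181.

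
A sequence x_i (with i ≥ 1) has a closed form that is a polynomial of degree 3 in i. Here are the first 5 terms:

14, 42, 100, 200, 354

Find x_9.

1st diffs: 28, 58, 100, 154.
2nd diffs: 30, 42, 54.
3rd diffs: 12, 12 (constant).
Newton forward-difference form: x_i = 14 + 28·C(i-1,1) + 30·C(i-1,2) + 12·C(i-1,3).
At i = 9: i-1 = 8, so x_9 = 14 + 224 + 840 + 672 = 1750.

1750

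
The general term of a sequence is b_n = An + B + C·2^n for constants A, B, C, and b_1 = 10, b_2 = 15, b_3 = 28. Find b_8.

1005

At n = 1, 2, 3: A + B + 2C = 10; 2A + B + 4C = 15; 3A + B + 8C = 28.
Subtracting the first from the second: A + 2C = 5.
Subtracting the second from the third: A + 4C = 13.
Solving: C = 4, A = -3, then B = 5.
Therefore b_8 = -24 + 5 + 4·256 = 1005.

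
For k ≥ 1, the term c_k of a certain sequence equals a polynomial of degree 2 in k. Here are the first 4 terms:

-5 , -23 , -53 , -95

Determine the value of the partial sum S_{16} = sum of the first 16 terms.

-8960

1st diffs: -18, -30, -42.
2nd diffs: -12, -12 (constant).
Newton forward-difference form: c_k = -5 + (-18)·C(k-1,1) + (-12)·C(k-1,2).
Continuing: …, -149, -215, -293, -383, …, c_{16} = -1535.
Summing k = 1..16 (16 terms) gives -8960.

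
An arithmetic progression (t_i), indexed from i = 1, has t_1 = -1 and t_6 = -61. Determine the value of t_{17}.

-193

Common difference d = (-61 - (-1)) / (6 - 1) = -12.
t_i = -1 + (i - 1)·(-12).
t_{17} = -1 + 16·(-12) = -193.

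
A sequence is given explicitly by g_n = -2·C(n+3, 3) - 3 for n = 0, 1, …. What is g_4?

-73

C(7, 3) = 35, so g_4 = -73.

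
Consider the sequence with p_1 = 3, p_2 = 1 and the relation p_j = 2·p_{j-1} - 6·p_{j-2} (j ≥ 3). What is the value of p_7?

Step forward from the initial values:
p_3 = -16; p_4 = -38; p_5 = 20; p_6 = 268; p_7 = 416.

416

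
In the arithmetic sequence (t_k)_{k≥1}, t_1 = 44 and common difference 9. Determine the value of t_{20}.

215

t_k = 44 + (k - 1)·9.
t_{20} = 44 + 19·9 = 215.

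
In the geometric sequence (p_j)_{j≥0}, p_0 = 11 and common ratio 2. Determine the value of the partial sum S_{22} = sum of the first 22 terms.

46137333

p_j = 11·2^(j-0).
S = 11·(2^22 - 1)/(2 - 1) = 11·(4194304 - 1)/(1) = 46137333.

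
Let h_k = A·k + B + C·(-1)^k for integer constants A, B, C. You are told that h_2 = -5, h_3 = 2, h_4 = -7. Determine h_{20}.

Write the equations: 2A + B + C = -5; 3A + B - C = 2; 4A + B + C = -7.
Subtracting the first from the second: A - 2C = 7.
Subtracting the second from the third: A + 2C = -9.
Solving: C = -4, A = -1, then B = 1.
Hence h_{20} = -1·20 + 1 + (-4)·1 = -23.

-23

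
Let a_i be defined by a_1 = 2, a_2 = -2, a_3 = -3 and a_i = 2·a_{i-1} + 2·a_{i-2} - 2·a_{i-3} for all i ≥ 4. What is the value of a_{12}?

a_4 = -14; a_5 = -30; a_6 = -82; a_7 = -196; a_8 = -496; a_9 = -1220; a_{10} = -3040; a_{11} = -7528; a_{12} = -18696.

-18696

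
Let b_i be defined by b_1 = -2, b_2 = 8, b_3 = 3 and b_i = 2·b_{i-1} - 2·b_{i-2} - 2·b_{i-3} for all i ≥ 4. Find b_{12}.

Applying the relation repeatedly:
b_4 = -6, b_5 = -34, b_6 = -62, b_7 = -44, b_8 = 104, b_9 = 420, b_{10} = 720, b_{11} = 392, b_{12} = -1496.

-1496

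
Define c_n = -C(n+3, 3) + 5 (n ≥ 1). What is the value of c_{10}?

-281

C(13, 3) = 286, so c_{10} = -281.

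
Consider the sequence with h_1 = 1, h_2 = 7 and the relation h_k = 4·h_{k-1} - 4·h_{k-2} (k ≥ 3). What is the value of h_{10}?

Step forward from the initial values:
h_3 = 24, h_4 = 68, h_5 = 176, h_6 = 432, h_7 = 1024, h_8 = 2368, h_9 = 5376, h_{10} = 12032.
(Characteristic roots are 2 and 2.)

12032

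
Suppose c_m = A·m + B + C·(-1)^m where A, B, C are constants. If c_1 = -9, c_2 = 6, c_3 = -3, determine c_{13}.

27

At m = 1, 2, 3: A + B - C = -9; 2A + B + C = 6; 3A + B - C = -3.
Subtracting the first from the second: A + 2C = 15.
Subtracting the second from the third: A - 2C = -9.
Solving: C = 6, A = 3, then B = -6.
Therefore c_{13} = 39 + (-6) + 6·(-1) = 27.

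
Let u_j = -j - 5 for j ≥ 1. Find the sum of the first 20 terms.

Over j = 1..20: Σj = 210.
Total = (-1)·210 + (-5)·20 = -310.

-310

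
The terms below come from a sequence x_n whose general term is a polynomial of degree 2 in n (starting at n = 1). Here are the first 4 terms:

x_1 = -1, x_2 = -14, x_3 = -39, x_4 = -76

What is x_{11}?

1st diffs: -13, -25, -37.
2nd diffs: -12, -12 (constant).
Newton forward-difference form: x_n = -1 + (-13)·C(n-1,1) + (-12)·C(n-1,2).
At n = 11: n-1 = 10, so x_{11} = -1 - 130 - 540 = -671.

-671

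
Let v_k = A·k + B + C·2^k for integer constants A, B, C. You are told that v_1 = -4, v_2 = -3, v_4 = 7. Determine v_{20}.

Write the equations: A + B + 2C = -4; 2A + B + 4C = -3; 4A + B + 16C = 7.
Subtracting the first from the second: A + 2C = 1.
Subtracting the second from the third: 2A + 12C = 10.
Solving: C = 1, A = -1, then B = -5.
Therefore v_{20} = -20 + (-5) + 1·1048576 = 1048551.

1048551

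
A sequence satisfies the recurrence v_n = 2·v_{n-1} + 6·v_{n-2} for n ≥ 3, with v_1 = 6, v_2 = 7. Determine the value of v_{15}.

233709440

v_3 = 50, v_4 = 142, v_5 = 584, …, v_{12} = 4822240, v_{13} = 17584256, v_{14} = 64101952, v_{15} = 233709440.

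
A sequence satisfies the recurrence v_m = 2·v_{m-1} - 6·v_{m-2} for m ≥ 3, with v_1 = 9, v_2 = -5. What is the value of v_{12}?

160480

Compute successive terms:
v_3 = -64  v_4 = -98  v_5 = 188  v_6 = 964  v_7 = 800  v_8 = -4184  v_9 = -13168  v_{10} = -1232  v_{11} = 76544  v_{12} = 160480.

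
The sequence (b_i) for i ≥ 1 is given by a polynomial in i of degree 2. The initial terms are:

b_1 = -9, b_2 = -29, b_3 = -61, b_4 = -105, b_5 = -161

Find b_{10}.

1st diffs: -20, -32, -44, -56.
2nd diffs: -12, -12, -12 (constant).
Newton forward-difference form: b_i = -9 + (-20)·C(i-1,1) + (-12)·C(i-1,2).
At i = 10: i-1 = 9, so b_{10} = -9 - 180 - 432 = -621.

-621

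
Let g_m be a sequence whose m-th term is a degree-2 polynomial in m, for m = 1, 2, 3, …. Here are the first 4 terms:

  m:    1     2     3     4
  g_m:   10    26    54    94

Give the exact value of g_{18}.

1st diffs: 16, 28, 40.
2nd diffs: 12, 12 (constant).
Newton forward-difference form: g_m = 10 + 16·C(m-1,1) + 12·C(m-1,2).
At m = 18: m-1 = 17, so g_{18} = 10 + 272 + 1632 = 1914.

1914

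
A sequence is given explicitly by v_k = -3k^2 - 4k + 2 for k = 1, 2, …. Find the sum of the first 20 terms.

-9410

Over k = 1..20: Σk = 210, Σk² = 2870.
Total = (-3)·2870 + (-4)·210 + (2)·20 = -9410.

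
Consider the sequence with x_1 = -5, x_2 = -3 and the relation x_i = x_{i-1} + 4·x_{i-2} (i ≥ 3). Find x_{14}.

x_3 = -23;  x_4 = -35;  x_5 = -127;  …;  x_{11} = -32087;  x_{12} = -81347;  x_{13} = -209695;  x_{14} = -535083.

-535083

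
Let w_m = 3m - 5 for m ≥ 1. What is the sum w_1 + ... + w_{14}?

245

Over m = 1..14: Σm = 105.
Total = (3)·105 + (-5)·14 = 245.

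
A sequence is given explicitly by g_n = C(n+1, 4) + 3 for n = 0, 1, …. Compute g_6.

38

C(7, 4) = 35, so g_6 = 38.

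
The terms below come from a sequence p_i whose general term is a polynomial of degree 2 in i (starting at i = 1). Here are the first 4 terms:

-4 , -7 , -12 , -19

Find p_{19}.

-364

1st diffs: -3, -5, -7.
2nd diffs: -2, -2 (constant).
Newton forward-difference form: p_i = -4 + (-3)·C(i-1,1) + (-2)·C(i-1,2).
At i = 19: i-1 = 18, so p_{19} = -4 - 54 - 306 = -364.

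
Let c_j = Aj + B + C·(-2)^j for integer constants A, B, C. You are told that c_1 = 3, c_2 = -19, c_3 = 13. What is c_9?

1501

Plug in j = 1, 2, 3: A + B - 2C = 3; 2A + B + 4C = -19; 3A + B - 8C = 13.
Subtracting the first from the second: A + 6C = -22.
Subtracting the second from the third: A - 12C = 32.
Solving: C = -3, A = -4, then B = 1.
Therefore c_9 = -36 + 1 + (-3)·(-512) = 1501.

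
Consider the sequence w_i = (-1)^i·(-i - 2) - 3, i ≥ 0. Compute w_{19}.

18

(-1)^19 = -1; -i - 2 at i=19 is -21; so w_{19} = 18.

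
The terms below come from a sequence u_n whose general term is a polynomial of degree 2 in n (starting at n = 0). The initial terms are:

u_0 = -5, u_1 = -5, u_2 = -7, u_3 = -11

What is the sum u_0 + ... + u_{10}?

-385

1st diffs: 0, -2, -4.
2nd diffs: -2, -2 (constant).
Newton forward-difference form: u_n = -5 + (-2)·C(n,2).
Continuing: …, -17, -25, -35, -47, …, u_{10} = -95.
Summing n = 0..10 (11 terms) gives -385.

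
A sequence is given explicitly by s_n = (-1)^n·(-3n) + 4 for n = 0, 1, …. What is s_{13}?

43

(-1)^13 = -1; -3n at n=13 is -39; so s_{13} = 43.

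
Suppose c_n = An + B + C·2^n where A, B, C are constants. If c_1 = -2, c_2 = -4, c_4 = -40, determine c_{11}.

-8126

The three given values yield: A + B + 2C = -2; 2A + B + 4C = -4; 4A + B + 16C = -40.
Subtracting the first from the second: A + 2C = -2.
Subtracting the second from the third: 2A + 12C = -36.
Solving: C = -4, A = 6, then B = 0.
So c_n = 6·n + 0 + (-4)·2^n; at n=11 this is -8126.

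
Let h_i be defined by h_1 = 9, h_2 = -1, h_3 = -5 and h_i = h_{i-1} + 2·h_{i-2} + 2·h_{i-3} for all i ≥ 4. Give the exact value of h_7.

31

Compute successive terms:
h_4 = 11; h_5 = -1; h_6 = 11; h_7 = 31.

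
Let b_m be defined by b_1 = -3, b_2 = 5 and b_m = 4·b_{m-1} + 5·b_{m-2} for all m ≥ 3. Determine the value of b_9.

Step forward from the initial values:
b_3 = 5;  b_4 = 45;  b_5 = 205;  b_6 = 1045;  b_7 = 5205;  b_8 = 26045;  b_9 = 130205.
(Characteristic roots are 5 and -1.)

130205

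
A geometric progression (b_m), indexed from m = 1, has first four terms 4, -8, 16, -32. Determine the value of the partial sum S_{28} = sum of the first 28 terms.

Common ratio r = -2.
b_m = 4·(-2)^(m-1).
S = 4·((-2)^28 - 1)/(-2 - 1) = 4·(268435456 - 1)/(-3) = -357913940.

-357913940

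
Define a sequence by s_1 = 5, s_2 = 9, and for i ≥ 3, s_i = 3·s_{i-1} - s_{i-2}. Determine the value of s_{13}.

Compute successive terms:
s_3 = 22;  s_4 = 57;  s_5 = 149;  …;  s_{10} = 18321;  s_{11} = 47965;  s_{12} = 125574;  s_{13} = 328757.

328757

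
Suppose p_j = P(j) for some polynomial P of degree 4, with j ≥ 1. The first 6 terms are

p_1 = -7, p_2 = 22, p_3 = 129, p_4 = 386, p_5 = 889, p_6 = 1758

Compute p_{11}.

17473

1st diffs: 29, 107, 257, 503, 869.
2nd diffs: 78, 150, 246, 366.
3rd diffs: 72, 96, 120.
4th diffs: 24, 24 (constant).
So p_j = j^4 + 2j^3 + 2j^2 - 6j - 6.
Evaluating at j = 11 gives p_{11} = 17473.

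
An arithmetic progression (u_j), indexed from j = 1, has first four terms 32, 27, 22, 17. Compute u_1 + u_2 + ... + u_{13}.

Common difference d = -5.
u_j = 32 + (j - 1)·(-5).
u_{13} = -28; S = 13·(32 + (-28))/2 = 26.

26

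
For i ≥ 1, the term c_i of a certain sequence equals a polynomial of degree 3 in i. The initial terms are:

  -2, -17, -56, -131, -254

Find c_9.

1st diffs: -15, -39, -75, -123.
2nd diffs: -24, -36, -48.
3rd diffs: -12, -12 (constant).
So c_i = -2i^3 - i + 1.
Evaluating at i = 9 gives c_9 = -1466.

-1466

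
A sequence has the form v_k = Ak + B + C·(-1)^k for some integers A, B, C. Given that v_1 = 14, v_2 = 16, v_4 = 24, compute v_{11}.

54

At k = 1, 2, 4: A + B - C = 14; 2A + B + C = 16; 4A + B + C = 24.
Subtracting the first from the second: A + 2C = 2.
Subtracting the second from the third: 2A = 8.
Solving: C = -1, A = 4, then B = 9.
Hence v_{11} = 4·11 + 9 + (-1)·(-1) = 54.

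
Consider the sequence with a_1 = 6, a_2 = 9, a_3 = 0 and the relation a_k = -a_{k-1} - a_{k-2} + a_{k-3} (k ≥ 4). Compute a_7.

Step forward from the initial values:
a_4 = -3;  a_5 = 12;  a_6 = -9;  a_7 = -6.

-6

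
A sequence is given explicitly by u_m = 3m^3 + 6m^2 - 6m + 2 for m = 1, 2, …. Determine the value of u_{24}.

u_{24} = 3·24^3 + 6·24^2 - 6·24 + 2 = 44786.

44786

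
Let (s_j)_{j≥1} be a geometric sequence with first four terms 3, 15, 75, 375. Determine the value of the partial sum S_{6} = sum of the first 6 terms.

Common ratio r = 5.
s_j = 3·5^(j-1).
S = 3·(5^6 - 1)/(5 - 1) = 3·(15625 - 1)/(4) = 11718.

11718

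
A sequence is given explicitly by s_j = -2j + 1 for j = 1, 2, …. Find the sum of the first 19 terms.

Over j = 1..19: Σj = 190.
Total = (-2)·190 + (1)·19 = -361.

-361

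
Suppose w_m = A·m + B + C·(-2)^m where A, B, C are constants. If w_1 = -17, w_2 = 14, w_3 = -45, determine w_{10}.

The three given values yield: A + B - 2C = -17; 2A + B + 4C = 14; 3A + B - 8C = -45.
Subtracting the first from the second: A + 6C = 31.
Subtracting the second from the third: A - 12C = -59.
Solving: C = 5, A = 1, then B = -8.
So w_m = 1·m + (-8) + 5·(-2)^m; at m=10 this is 5122.

5122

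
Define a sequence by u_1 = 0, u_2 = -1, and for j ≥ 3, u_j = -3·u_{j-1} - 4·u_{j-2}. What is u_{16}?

24475

Step forward from the initial values:
u_3 = 3, u_4 = -5, u_5 = 3, …, u_{13} = 2115, u_{14} = -181, u_{15} = -7917, u_{16} = 24475.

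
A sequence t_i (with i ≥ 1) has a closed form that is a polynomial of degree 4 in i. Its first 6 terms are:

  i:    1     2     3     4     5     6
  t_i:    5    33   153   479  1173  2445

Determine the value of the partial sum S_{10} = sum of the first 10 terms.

1st diffs: 28, 120, 326, 694, 1272.
2nd diffs: 92, 206, 368, 578.
3rd diffs: 114, 162, 210.
4th diffs: 48, 48 (constant).
Newton forward-difference form: t_i = 5 + 28·C(i-1,1) + 92·C(i-1,2) + 114·C(i-1,3) + 48·C(i-1,4).
Continuing: 4553, 7803, 12549, 19193.
Summing i = 1..10 (10 terms) gives 48386.

48386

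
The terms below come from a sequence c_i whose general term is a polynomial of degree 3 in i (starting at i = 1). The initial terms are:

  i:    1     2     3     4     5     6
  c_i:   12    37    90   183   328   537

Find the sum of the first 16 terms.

1st diffs: 25, 53, 93, 145, 209.
2nd diffs: 28, 40, 52, 64.
3rd diffs: 12, 12, 12 (constant).
Newton forward-difference form: c_i = 12 + 25·C(i-1,1) + 28·C(i-1,2) + 12·C(i-1,3).
Continuing: …, 822, 1195, 1668, 2253, …, c_{16} = 8787.
Summing i = 1..16 (16 terms) gives 40712.

40712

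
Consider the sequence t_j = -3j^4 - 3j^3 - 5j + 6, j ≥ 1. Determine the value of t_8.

-13858

t_8 = -3·8^4 - 3·8^3 - 5·8 + 6 = -13858.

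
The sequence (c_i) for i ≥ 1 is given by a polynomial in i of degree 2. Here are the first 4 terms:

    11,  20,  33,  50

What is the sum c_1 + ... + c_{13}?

1st diffs: 9, 13, 17.
2nd diffs: 4, 4 (constant).
So c_i = 2i^2 + 3i + 6.
Continuing: …, 71, 96, 125, 158, …, c_{13} = 383.
Summing i = 1..13 (13 terms) gives 1989.

1989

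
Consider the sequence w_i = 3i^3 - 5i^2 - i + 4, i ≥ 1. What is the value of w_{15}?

8989

w_{15} = 3·15^3 - 5·15^2 - 1·15 + 4 = 8989.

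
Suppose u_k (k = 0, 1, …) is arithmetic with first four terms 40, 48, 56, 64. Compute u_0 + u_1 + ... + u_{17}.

Common difference d = 8.
u_k = 40 + (k - 0)·8.
u_{17} = 176; S = 18·(40 + 176)/2 = 1944.

1944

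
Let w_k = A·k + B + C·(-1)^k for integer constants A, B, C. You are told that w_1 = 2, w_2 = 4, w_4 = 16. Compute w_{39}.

Write the equations: A + B - C = 2; 2A + B + C = 4; 4A + B + C = 16.
Subtracting the first from the second: A + 2C = 2.
Subtracting the second from the third: 2A = 12.
Solving: C = -2, A = 6, then B = -6.
Therefore w_{39} = 234 + (-6) + (-2)·(-1) = 230.

230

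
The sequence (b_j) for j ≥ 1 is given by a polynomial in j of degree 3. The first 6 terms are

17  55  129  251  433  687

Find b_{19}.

16001

1st diffs: 38, 74, 122, 182, 254.
2nd diffs: 36, 48, 60, 72.
3rd diffs: 12, 12, 12 (constant).
Newton forward-difference form: b_j = 17 + 38·C(j-1,1) + 36·C(j-1,2) + 12·C(j-1,3).
At j = 19: j-1 = 18, so b_{19} = 17 + 684 + 5508 + 9792 = 16001.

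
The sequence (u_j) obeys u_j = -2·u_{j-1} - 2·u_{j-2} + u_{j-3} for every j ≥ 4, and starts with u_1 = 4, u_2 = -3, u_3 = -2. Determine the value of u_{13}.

Iterate the recurrence:
u_4 = 14;  u_5 = -27;  u_6 = 24;  u_7 = 20;  u_8 = -115;  u_9 = 214;  u_{10} = -178;  u_{11} = -187;  u_{12} = 944;  u_{13} = -1692.

-1692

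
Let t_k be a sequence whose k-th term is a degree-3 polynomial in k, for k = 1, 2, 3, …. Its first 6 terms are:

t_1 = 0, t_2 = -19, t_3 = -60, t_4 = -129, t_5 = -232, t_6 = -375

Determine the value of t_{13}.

1st diffs: -19, -41, -69, -103, -143.
2nd diffs: -22, -28, -34, -40.
3rd diffs: -6, -6, -6 (constant).
Newton forward-difference form: t_k = (-19)·C(k-1,1) + (-22)·C(k-1,2) + (-6)·C(k-1,3).
At k = 13: k-1 = 12, so t_{13} = -228 - 1452 - 1320 = -3000.

-3000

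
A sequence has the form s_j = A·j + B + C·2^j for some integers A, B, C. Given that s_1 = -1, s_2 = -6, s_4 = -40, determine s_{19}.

-1572841

Write the equations: A + B + 2C = -1; 2A + B + 4C = -6; 4A + B + 16C = -40.
Subtracting the first from the second: A + 2C = -5.
Subtracting the second from the third: 2A + 12C = -34.
Solving: C = -3, A = 1, then B = 4.
So s_j = 1·j + 4 + (-3)·2^j; at j=19 this is -1572841.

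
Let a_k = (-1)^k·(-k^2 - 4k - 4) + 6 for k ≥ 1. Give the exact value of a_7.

87

(-1)^7 = -1; -k^2 - 4k - 4 at k=7 is -81; so a_7 = 87.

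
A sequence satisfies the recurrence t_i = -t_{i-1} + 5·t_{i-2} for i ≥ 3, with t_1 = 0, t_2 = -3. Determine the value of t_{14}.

Applying the relation repeatedly:
t_3 = 3, t_4 = -18, t_5 = 33, …, t_{11} = 18573, t_{12} = -52863, t_{13} = 145728, t_{14} = -410043.

-410043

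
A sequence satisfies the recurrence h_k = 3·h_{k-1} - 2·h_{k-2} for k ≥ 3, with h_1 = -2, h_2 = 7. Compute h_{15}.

Step forward from the initial values:
h_3 = 25, h_4 = 61, h_5 = 133, …, h_{12} = 18421, h_{13} = 36853, h_{14} = 73717, h_{15} = 147445.
(Characteristic roots are 2 and 1.)

147445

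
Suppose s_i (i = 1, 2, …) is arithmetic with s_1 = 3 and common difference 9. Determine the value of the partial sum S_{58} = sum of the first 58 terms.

s_i = 3 + (i - 1)·9.
s_{58} = 516; S = 58·(3 + 516)/2 = 15051.

15051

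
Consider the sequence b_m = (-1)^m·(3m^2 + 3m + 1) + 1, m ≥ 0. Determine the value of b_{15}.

-720

(-1)^15 = -1; 3m^2 + 3m + 1 at m=15 is 721; so b_{15} = -720.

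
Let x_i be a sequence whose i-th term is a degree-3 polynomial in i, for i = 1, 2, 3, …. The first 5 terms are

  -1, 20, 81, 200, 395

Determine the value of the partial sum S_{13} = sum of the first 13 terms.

1st diffs: 21, 61, 119, 195.
2nd diffs: 40, 58, 76.
3rd diffs: 18, 18 (constant).
Newton forward-difference form: x_i = -1 + 21·C(i-1,1) + 40·C(i-1,2) + 18·C(i-1,3).
Continuing: …, 684, 1085, 1616, 2295, …, x_{13} = 6851.
Summing i = 1..13 (13 terms) gives 25935.

25935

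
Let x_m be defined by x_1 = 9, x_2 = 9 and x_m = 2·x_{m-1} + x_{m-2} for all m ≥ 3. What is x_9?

5193

Step forward from the initial values:
x_3 = 27; x_4 = 63; x_5 = 153; x_6 = 369; x_7 = 891; x_8 = 2151; x_9 = 5193.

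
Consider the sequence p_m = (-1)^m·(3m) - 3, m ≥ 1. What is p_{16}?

(-1)^16 = 1; 3m at m=16 is 48; so p_{16} = 45.

45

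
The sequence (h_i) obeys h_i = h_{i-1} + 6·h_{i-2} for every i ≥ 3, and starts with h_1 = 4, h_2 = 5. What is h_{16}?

37261283

Iterate the recurrence:
h_3 = 29  h_4 = 59  h_5 = 233  …  h_{13} = 1387481  h_{14} = 4133771  h_{15} = 12458657  h_{16} = 37261283.
(Characteristic roots are 3 and -2.)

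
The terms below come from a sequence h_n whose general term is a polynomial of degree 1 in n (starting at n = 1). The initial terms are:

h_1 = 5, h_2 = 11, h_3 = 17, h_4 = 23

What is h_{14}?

83

1st diffs: 6, 6, 6 (constant).
So h_n = 6n - 1.
Evaluating at n = 14 gives h_{14} = 83.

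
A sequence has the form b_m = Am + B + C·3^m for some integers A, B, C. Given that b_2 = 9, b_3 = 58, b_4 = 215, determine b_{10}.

Plug in m = 2, 3, 4: 2A + B + 9C = 9; 3A + B + 27C = 58; 4A + B + 81C = 215.
Subtracting the first from the second: A + 18C = 49.
Subtracting the second from the third: A + 54C = 157.
Solving: C = 3, A = -5, then B = -8.
So b_m = -5·m + (-8) + 3·3^m; at m=10 this is 177089.

177089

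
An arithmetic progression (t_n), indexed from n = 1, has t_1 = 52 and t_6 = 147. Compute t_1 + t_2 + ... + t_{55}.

Common difference d = (147 - 52) / (6 - 1) = 19.
t_n = 52 + (n - 1)·19.
t_{55} = 1078; S = 55·(52 + 1078)/2 = 31075.

31075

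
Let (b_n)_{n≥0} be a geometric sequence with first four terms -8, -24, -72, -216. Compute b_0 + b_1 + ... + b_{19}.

Common ratio r = 3.
b_n = (-8)·3^(n-0).
S = (-8)·(3^20 - 1)/(3 - 1) = (-8)·(3486784401 - 1)/(2) = -13947137600.

-13947137600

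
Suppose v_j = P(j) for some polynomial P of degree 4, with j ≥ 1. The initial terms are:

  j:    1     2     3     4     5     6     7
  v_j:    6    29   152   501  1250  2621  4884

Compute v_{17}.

170294

1st diffs: 23, 123, 349, 749, 1371, 2263.
2nd diffs: 100, 226, 400, 622, 892.
3rd diffs: 126, 174, 222, 270.
4th diffs: 48, 48, 48 (constant).
So v_j = 2j^4 + j^3 - 6j^2 + 4j + 5.
Evaluating at j = 17 gives v_{17} = 170294.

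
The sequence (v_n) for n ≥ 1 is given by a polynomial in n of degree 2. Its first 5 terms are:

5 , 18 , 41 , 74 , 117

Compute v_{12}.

698

1st diffs: 13, 23, 33, 43.
2nd diffs: 10, 10, 10 (constant).
Newton forward-difference form: v_n = 5 + 13·C(n-1,1) + 10·C(n-1,2).
At n = 12: n-1 = 11, so v_{12} = 5 + 143 + 550 = 698.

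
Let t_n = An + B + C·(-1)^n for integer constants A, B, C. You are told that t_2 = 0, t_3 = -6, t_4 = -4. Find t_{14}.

-24

Write the equations: 2A + B + C = 0; 3A + B - C = -6; 4A + B + C = -4.
Subtracting the first from the second: A - 2C = -6.
Subtracting the second from the third: A + 2C = 2.
Solving: C = 2, A = -2, then B = 2.
Therefore t_{14} = -28 + 2 + 2·1 = -24.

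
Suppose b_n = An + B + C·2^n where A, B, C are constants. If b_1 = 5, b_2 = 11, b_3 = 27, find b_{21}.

10485675

At n = 1, 2, 3: A + B + 2C = 5; 2A + B + 4C = 11; 3A + B + 8C = 27.
Subtracting the first from the second: A + 2C = 6.
Subtracting the second from the third: A + 4C = 16.
Solving: C = 5, A = -4, then B = -1.
Therefore b_{21} = -84 + (-1) + 5·2097152 = 10485675.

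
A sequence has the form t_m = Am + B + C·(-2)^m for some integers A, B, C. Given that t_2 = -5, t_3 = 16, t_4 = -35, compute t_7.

244

The three given values yield: 2A + B + 4C = -5; 3A + B - 8C = 16; 4A + B + 16C = -35.
Subtracting the first from the second: A - 12C = 21.
Subtracting the second from the third: A + 24C = -51.
Solving: C = -2, A = -3, then B = 9.
So t_m = -3·m + 9 + (-2)·(-2)^m; at m=7 this is 244.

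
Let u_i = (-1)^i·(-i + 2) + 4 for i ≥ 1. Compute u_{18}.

(-1)^18 = 1; -i + 2 at i=18 is -16; so u_{18} = -12.

-12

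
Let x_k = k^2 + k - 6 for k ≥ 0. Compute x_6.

x_6 = 1·6^2 + 1·6 - 6 = 36.

36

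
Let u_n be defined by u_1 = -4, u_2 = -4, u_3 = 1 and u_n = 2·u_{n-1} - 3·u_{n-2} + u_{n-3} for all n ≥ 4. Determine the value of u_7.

-35

u_4 = 10; u_5 = 13; u_6 = -3; u_7 = -35.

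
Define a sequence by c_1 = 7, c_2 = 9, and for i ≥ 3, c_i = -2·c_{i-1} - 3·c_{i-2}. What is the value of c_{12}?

-2829

Applying the relation repeatedly:
c_3 = -39  c_4 = 51  c_5 = 15  c_6 = -183  c_7 = 321  c_8 = -93  c_9 = -777  c_{10} = 1833  c_{11} = -1335  c_{12} = -2829.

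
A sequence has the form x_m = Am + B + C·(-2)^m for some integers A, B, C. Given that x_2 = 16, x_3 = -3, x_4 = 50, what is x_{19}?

The three given values yield: 2A + B + 4C = 16; 3A + B - 8C = -3; 4A + B + 16C = 50.
Subtracting the first from the second: A - 12C = -19.
Subtracting the second from the third: A + 24C = 53.
Solving: C = 2, A = 5, then B = -2.
Therefore x_{19} = 95 + (-2) + 2·(-524288) = -1048483.

-1048483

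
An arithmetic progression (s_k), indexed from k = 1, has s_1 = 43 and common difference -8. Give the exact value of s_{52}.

-365

s_k = 43 + (k - 1)·(-8).
s_{52} = 43 + 51·(-8) = -365.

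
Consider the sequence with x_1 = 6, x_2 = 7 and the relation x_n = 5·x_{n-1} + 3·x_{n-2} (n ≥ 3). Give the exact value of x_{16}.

Iterate the recurrence:
x_3 = 53, x_4 = 286, x_5 = 1589, …, x_{13} = 1412429654, x_{14} = 7826811223, x_{15} = 43371345077, x_{16} = 240337159054.

240337159054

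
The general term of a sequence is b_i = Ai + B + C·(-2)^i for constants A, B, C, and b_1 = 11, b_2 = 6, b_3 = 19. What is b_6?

Write the equations: A + B - 2C = 11; 2A + B + 4C = 6; 3A + B - 8C = 19.
Subtracting the first from the second: A + 6C = -5.
Subtracting the second from the third: A - 12C = 13.
Solving: C = -1, A = 1, then B = 8.
Hence b_6 = 1·6 + 8 + (-1)·64 = -50.

-50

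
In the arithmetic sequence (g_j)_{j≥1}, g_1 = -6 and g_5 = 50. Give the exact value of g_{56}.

764

Common difference d = (50 - (-6)) / (5 - 1) = 14.
g_j = -6 + (j - 1)·14.
g_{56} = -6 + 55·14 = 764.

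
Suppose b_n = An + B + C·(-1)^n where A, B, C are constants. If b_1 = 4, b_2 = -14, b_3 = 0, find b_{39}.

-72

The three given values yield: A + B - C = 4; 2A + B + C = -14; 3A + B - C = 0.
Subtracting the first from the second: A + 2C = -18.
Subtracting the second from the third: A - 2C = 14.
Solving: C = -8, A = -2, then B = -2.
Therefore b_{39} = -78 + (-2) + (-8)·(-1) = -72.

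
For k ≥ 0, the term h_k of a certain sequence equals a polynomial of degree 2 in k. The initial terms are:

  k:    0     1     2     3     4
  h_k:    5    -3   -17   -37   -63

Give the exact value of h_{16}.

1st diffs: -8, -14, -20, -26.
2nd diffs: -6, -6, -6 (constant).
Newton forward-difference form: h_k = 5 + (-8)·C(k,1) + (-6)·C(k,2).
At k = 16: k = 16, so h_{16} = 5 - 128 - 720 = -843.

-843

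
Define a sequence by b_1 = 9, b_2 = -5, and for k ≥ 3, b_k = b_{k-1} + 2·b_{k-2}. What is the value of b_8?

Iterate the recurrence:
b_3 = 13;  b_4 = 3;  b_5 = 29;  b_6 = 35;  b_7 = 93;  b_8 = 163.
(Characteristic roots are 2 and -1.)

163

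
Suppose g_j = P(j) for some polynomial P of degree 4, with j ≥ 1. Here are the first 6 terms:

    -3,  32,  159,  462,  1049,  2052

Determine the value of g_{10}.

1st diffs: 35, 127, 303, 587, 1003.
2nd diffs: 92, 176, 284, 416.
3rd diffs: 84, 108, 132.
4th diffs: 24, 24 (constant).
So g_j = j^4 + 4j^3 - 3j^2 + j - 6.
Evaluating at j = 10 gives g_{10} = 13704.

13704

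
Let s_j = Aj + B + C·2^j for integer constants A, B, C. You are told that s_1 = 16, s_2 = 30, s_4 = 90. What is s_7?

556

Write the equations: A + B + 2C = 16; 2A + B + 4C = 30; 4A + B + 16C = 90.
Subtracting the first from the second: A + 2C = 14.
Subtracting the second from the third: 2A + 12C = 60.
Solving: C = 4, A = 6, then B = 2.
Hence s_7 = 6·7 + 2 + 4·128 = 556.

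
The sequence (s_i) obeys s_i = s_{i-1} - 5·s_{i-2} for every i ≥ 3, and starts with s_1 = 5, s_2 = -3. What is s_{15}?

393652

Iterate the recurrence:
s_3 = -28; s_4 = -13; s_5 = 127; …; s_{12} = -35368; s_{13} = -54203; s_{14} = 122637; s_{15} = 393652.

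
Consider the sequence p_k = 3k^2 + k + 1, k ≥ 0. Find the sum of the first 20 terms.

7620

Over k = 0..19: Σk = 190, Σk² = 2470.
Total = (3)·2470 + (1)·190 + (1)·20 = 7620.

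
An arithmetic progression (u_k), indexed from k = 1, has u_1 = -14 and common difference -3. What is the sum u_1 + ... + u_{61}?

u_k = -14 + (k - 1)·(-3).
u_{61} = -194; S = 61·(-14 + (-194))/2 = -6344.

-6344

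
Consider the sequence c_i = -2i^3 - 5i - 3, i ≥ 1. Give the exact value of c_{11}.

-2720

c_{11} = -2·11^3 - 5·11 - 3 = -2720.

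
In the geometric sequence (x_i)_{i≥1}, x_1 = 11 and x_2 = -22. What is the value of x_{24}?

Common ratio r = -2.
x_i = 11·(-2)^(i-1).
x_{24} = 11·(-2)^23 = -92274688.

-92274688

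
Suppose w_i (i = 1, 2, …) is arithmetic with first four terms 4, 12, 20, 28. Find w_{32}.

Common difference d = 8.
w_i = 4 + (i - 1)·8.
w_{32} = 4 + 31·8 = 252.

252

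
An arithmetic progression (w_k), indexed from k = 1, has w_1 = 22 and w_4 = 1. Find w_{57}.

Common difference d = (1 - 22) / (4 - 1) = -7.
w_k = 22 + (k - 1)·(-7).
w_{57} = 22 + 56·(-7) = -370.

-370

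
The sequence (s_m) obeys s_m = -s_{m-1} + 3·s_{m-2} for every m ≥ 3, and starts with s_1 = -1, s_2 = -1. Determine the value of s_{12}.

794

Step forward from the initial values:
s_3 = -2; s_4 = -1; s_5 = -5; s_6 = 2; s_7 = -17; s_8 = 23; s_9 = -74; s_{10} = 143; s_{11} = -365; s_{12} = 794.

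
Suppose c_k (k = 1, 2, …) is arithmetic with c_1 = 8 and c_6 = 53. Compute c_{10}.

89

Common difference d = (53 - 8) / (6 - 1) = 9.
c_k = 8 + (k - 1)·9.
c_{10} = 8 + 9·9 = 89.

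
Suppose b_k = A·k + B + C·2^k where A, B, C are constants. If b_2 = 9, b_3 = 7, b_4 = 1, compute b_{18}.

-262099

The three given values yield: 2A + B + 4C = 9; 3A + B + 8C = 7; 4A + B + 16C = 1.
Subtracting the first from the second: A + 4C = -2.
Subtracting the second from the third: A + 8C = -6.
Solving: C = -1, A = 2, then B = 9.
Hence b_{18} = 2·18 + 9 + (-1)·262144 = -262099.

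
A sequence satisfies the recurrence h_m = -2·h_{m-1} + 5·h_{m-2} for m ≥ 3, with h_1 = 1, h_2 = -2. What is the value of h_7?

1189

h_3 = 9;  h_4 = -28;  h_5 = 101;  h_6 = -342;  h_7 = 1189.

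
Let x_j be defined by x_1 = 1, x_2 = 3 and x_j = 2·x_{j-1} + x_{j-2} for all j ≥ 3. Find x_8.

Iterate the recurrence:
x_3 = 7, x_4 = 17, x_5 = 41, x_6 = 99, x_7 = 239, x_8 = 577.

577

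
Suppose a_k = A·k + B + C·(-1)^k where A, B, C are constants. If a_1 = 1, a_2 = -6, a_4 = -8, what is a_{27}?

At k = 1, 2, 4: A + B - C = 1; 2A + B + C = -6; 4A + B + C = -8.
Subtracting the first from the second: A + 2C = -7.
Subtracting the second from the third: 2A = -2.
Solving: C = -3, A = -1, then B = -1.
Therefore a_{27} = -27 + (-1) + (-3)·(-1) = -25.

-25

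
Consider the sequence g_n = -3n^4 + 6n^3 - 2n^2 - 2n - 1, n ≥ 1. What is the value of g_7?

-5258

g_7 = -3·7^4 + 6·7^3 - 2·7^2 - 2·7 - 1 = -5258.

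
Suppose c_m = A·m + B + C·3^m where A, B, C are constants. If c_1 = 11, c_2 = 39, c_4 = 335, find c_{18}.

1549682023

Write the equations: A + B + 3C = 11; 2A + B + 9C = 39; 4A + B + 81C = 335.
Subtracting the first from the second: A + 6C = 28.
Subtracting the second from the third: 2A + 72C = 296.
Solving: C = 4, A = 4, then B = -5.
Therefore c_{18} = 72 + (-5) + 4·387420489 = 1549682023.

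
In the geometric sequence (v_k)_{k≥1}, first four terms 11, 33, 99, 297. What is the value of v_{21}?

38354628411

Common ratio r = 3.
v_k = 11·3^(k-1).
v_{21} = 11·3^20 = 38354628411.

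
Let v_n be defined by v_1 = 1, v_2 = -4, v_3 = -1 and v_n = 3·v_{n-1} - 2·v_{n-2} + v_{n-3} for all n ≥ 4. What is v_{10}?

991

Iterate the recurrence:
v_4 = 6, v_5 = 16, v_6 = 35, v_7 = 79, v_8 = 183, v_9 = 426, v_{10} = 991.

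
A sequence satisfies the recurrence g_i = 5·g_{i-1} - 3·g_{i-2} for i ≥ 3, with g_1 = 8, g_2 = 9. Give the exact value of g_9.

Iterate the recurrence:
g_3 = 21, g_4 = 78, g_5 = 327, g_6 = 1401, g_7 = 6024, g_8 = 25917, g_9 = 111513.

111513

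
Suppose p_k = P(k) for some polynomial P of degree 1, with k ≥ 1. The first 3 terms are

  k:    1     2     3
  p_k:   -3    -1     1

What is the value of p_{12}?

19

1st diffs: 2, 2 (constant).
So p_k = 2k - 5.
Evaluating at k = 12 gives p_{12} = 19.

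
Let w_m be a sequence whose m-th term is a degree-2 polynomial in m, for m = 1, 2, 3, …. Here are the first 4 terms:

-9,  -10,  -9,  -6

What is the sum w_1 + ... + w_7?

1st diffs: -1, 1, 3.
2nd diffs: 2, 2 (constant).
Newton forward-difference form: w_m = -9 + (-1)·C(m-1,1) + 2·C(m-1,2).
Continuing: -1, 6, 15.
Summing m = 1..7 (7 terms) gives -14.

-14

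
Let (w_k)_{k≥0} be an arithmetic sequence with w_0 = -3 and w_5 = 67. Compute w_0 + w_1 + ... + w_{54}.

Common difference d = (67 - (-3)) / (5 - 0) = 14.
w_k = -3 + (k - 0)·14.
w_{54} = 753; S = 55·(-3 + 753)/2 = 20625.

20625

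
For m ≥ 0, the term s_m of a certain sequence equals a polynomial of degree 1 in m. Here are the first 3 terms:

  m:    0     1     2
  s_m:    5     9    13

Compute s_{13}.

1st diffs: 4, 4 (constant).
So s_m = 4m + 5.
Evaluating at m = 13 gives s_{13} = 57.

57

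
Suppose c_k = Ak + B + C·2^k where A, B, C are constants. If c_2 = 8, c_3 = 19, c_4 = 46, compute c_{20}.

Plug in k = 2, 3, 4: 2A + B + 4C = 8; 3A + B + 8C = 19; 4A + B + 16C = 46.
Subtracting the first from the second: A + 4C = 11.
Subtracting the second from the third: A + 8C = 27.
Solving: C = 4, A = -5, then B = 2.
Hence c_{20} = -5·20 + 2 + 4·1048576 = 4194206.

4194206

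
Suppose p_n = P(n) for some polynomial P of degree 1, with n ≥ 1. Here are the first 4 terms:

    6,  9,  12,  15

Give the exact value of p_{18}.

57

1st diffs: 3, 3, 3 (constant).
So p_n = 3n + 3.
Evaluating at n = 18 gives p_{18} = 57.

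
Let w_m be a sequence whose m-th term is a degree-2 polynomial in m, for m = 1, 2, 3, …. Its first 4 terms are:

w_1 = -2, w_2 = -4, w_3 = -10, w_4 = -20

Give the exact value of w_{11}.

1st diffs: -2, -6, -10.
2nd diffs: -4, -4 (constant).
Newton forward-difference form: w_m = -2 + (-2)·C(m-1,1) + (-4)·C(m-1,2).
At m = 11: m-1 = 10, so w_{11} = -2 - 20 - 180 = -202.

-202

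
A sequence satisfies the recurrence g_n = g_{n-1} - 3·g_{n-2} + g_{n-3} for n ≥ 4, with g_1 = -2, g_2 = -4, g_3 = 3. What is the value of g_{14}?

360

g_4 = 13, g_5 = 0, g_6 = -36, …, g_{11} = -429, g_{12} = 169, g_{13} = 1296, g_{14} = 360.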